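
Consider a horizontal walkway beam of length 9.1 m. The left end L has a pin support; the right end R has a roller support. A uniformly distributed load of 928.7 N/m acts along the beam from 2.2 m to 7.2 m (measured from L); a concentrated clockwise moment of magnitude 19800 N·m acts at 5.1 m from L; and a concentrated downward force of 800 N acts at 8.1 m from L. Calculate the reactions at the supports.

L_x = 0, L_y = 157.3 N, R_y = 5286 N

Resultant of the distributed load: 928.7 × 5 = 4643.5 N at 4.7 m from L.
ΣM about L: R_y·9.1 − (928.7·5)·4.7 − 19800 − 800·8.1 = 0 → R_y = 48104.45/9.1 = 5286.2 ≈ 5286 N.
ΣF_y = 0: L_y + 5286.2 − 928.7·5 − 800 = 0 → L_y = 157.3 N.
ΣF_x = 0: no horizontal applied forces, so L_x = 0.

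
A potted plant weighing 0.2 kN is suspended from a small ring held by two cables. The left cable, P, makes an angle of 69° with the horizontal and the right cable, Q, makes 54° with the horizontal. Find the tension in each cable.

T_P = 0.1402 kN, T_Q = 0.08546 kN

ΣF_x = 0: −T_P·cos69° + T_Q·cos54° = 0 → T_Q = 0.609692·T_P.
ΣF_y = 0: T_P·sin69° + T_Q·sin54° = 0.2.
Substitute: T_P·(0.93358 + 0.609692·0.809017) = 0.2 → T_P = 0.140171 ≈ 0.1402 kN.
Then T_Q = 0.609692 × 0.140171 = 0.08546 kN.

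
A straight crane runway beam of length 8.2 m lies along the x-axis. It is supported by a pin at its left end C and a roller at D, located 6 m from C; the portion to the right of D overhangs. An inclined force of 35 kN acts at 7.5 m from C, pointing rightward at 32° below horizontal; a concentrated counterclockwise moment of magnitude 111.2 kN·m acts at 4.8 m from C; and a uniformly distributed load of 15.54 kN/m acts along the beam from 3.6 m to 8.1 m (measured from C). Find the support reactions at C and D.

Resultant of the distributed load: 15.54 × 4.5 = 69.93 kN at 5.85 m from C.
Taking moments about C: D_y·6 − 35·sin32°·7.5 + 111.2 − (15.54·4.5)·5.85 = 0 → D_y = 436.994/6 = 72.8323 ≈ 72.83 kN.
ΣF_y = 0: C_y + 72.8323 − 35·sin32° − 15.54·4.5 = 0 → C_y = 15.64 kN.
ΣF_x = 0: C_x + 35·cos32° = 0 → C_x = -29.68 kN.

C_x = -29.68 kN, C_y = 15.64 kN, D_y = 72.83 kN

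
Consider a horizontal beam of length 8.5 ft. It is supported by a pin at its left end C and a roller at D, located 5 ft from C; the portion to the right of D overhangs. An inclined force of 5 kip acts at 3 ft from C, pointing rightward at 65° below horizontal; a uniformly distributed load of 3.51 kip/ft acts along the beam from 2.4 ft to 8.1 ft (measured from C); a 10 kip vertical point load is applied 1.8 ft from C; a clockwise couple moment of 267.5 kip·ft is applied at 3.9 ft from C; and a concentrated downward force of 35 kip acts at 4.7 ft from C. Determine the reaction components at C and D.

Resultant of the distributed load: 3.51 × 5.7 = 20.007 kip at 5.25 ft from C.
Moments about C: D_y·5 − 5·sin65°·3 − (3.51·5.7)·5.25 − 10·1.8 − 267.5 − 35·4.7 = 0 → D_y = 568.631/5 = 113.726 ≈ 113.7 kip.
ΣF_y = 0: C_y + 113.726 − 5·sin65° − 3.51·5.7 − 10 − 35 = 0 → C_y = -44.19 kip.
ΣF_x = 0: C_x + 5·cos65° = 0 → C_x = -2.113 kip.

C_x = -2.113 kip, C_y = -44.19 kip, D_y = 113.7 kip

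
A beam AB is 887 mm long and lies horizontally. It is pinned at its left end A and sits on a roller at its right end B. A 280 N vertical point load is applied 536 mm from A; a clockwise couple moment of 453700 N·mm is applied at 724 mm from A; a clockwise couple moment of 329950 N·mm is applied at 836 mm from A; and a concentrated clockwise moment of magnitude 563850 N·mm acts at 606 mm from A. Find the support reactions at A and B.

A_x = 0, A_y = -1408 N, B_y = 1688 N

Moments about A: B_y·887 − 280·536 − 453700 − 329950 − 563850 = 0 → B_y = 1497580/887 = 1688.37 ≈ 1688 N.
ΣF_y = 0: A_y + 1688.37 − 280 = 0 → A_y = -1408 N.
ΣF_x = 0: no horizontal applied forces, so A_x = 0.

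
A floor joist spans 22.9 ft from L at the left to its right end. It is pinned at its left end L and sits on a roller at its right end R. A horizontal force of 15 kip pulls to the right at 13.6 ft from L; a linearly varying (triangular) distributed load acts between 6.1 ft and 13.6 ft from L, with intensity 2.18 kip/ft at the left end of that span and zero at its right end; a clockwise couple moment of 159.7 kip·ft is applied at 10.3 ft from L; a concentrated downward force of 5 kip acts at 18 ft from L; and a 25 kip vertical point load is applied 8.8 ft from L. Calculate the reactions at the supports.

Resultant of the triangular load: ½ × 2.18 × 7.5 = 8.175 kip, acting at 8.6 ft from L (one-third of the span from the peak).
Taking moments about L: R_y·22.9 − (½·2.18·7.5)·8.6 − 159.7 − 5·18 − 25·8.8 = 0 → R_y = 540.005/22.9 = 23.581 ≈ 23.58 kip.
ΣF_y = 0: L_y + 23.581 − ½·2.18·7.5 − 5 − 25 = 0 → L_y = 14.59 kip.
ΣF_x = 0: L_x + 15 = 0 → L_x = -15.00 kip.

L_x = -15.00 kip, L_y = 14.59 kip, R_y = 23.58 kip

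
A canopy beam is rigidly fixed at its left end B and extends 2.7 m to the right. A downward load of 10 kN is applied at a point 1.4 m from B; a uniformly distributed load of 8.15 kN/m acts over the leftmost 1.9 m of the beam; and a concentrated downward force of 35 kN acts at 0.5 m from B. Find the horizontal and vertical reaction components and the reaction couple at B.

B_x = 0, B_y = 60.48 kN, M_B = 46.21 kN·m

Resultant of the distributed load: 8.15 × 1.9 = 15.485 kN at 0.95 m from B.
ΣF_x = 0: B_x = 0.
ΣF_y = 0: B_y − 10 − 8.15·1.9 − 35 = 0 → B_y = 60.48 kN.
ΣM about B: M_B − 10·1.4 − (8.15·1.9)·0.95 − 35·0.5 = 0 → M_B = 46.21 kN·m.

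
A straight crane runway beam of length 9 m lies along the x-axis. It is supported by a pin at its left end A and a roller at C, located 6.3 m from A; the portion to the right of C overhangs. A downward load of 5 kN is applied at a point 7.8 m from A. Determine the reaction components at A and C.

A_x = 0, A_y = -1.190 kN, C_y = 6.190 kN

Moments about A: C_y·6.3 − 5·7.8 = 0 → C_y = 39/6.3 = 6.19048 ≈ 6.190 kN.
ΣF_y = 0: A_y + 6.19048 − 5 = 0 → A_y = -1.190 kN.
ΣF_x = 0: no horizontal applied forces, so A_x = 0.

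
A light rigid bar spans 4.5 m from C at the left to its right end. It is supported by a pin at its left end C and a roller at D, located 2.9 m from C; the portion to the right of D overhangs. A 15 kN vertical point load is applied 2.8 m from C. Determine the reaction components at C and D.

C_x = 0, C_y = 0.5172 kN, D_y = 14.48 kN

ΣM about C: D_y·2.9 − 15·2.8 = 0 → D_y = 42/2.9 = 14.4828 ≈ 14.48 kN.
ΣF_y = 0: C_y + 14.4828 − 15 = 0 → C_y = 0.5172 kN.
ΣF_x = 0: no horizontal applied forces, so C_x = 0.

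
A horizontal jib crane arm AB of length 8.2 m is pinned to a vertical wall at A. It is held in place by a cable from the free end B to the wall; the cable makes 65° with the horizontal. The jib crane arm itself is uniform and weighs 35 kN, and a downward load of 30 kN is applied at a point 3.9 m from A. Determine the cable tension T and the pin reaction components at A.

ΣM about A: T·sin65°·8.2 − 35·4.1 − 30·3.9 = 0 → T = 260.5/(8.2·0.906308) = 35.0524 ≈ 35.05 kN.
ΣF_x = 0: A_x − T·cos65° = 0 → A_x = 35.0524 × 0.422618 = 14.81 kN.
ΣF_y = 0: A_y + T·sin65° − 35 − 30 = 0 → A_y = 65 − 35.0524 × 0.906308 = 33.23 kN.

T = 35.05 kN, A_x = 14.81 kN, A_y = 33.23 kN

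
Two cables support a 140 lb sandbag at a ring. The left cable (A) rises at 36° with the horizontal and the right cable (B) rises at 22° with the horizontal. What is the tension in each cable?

T_A = 153.1 lb, T_B = 133.6 lb

ΣF_x = 0: −T_A·cos36° + T_B·cos22° = 0 → T_B = 0.872553·T_A.
ΣF_y = 0: T_A·sin36° + T_B·sin22° = 140.
Substitute: T_A·(0.587785 + 0.872553·0.374607) = 140 → T_A = 153.064 ≈ 153.1 lb.
Then T_B = 0.872553 × 153.064 = 133.6 lb.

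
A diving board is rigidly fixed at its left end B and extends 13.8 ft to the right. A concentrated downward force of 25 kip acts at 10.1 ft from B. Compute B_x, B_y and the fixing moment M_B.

B_x = 0, B_y = 25.00 kip, M_B = 252.5 kip·ft

ΣF_x = 0: B_x = 0.
ΣF_y = 0: B_y − 25 = 0 → B_y = 25.00 kip.
ΣM about B: M_B − 25·10.1 = 0 → M_B = 252.5 kip·ft.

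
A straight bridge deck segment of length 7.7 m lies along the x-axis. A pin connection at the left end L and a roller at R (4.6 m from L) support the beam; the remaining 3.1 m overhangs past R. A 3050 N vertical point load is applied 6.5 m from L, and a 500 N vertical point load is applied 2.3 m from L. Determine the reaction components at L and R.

Moments about L: R_y·4.6 − 3050·6.5 − 500·2.3 = 0 → R_y = 20975/4.6 = 4559.78 ≈ 4560 N.
ΣF_y = 0: L_y + 4559.78 − 3050 − 500 = 0 → L_y = -1010 N.
ΣF_x = 0: no horizontal applied forces, so L_x = 0.

L_x = 0, L_y = -1010 N, R_y = 4560 N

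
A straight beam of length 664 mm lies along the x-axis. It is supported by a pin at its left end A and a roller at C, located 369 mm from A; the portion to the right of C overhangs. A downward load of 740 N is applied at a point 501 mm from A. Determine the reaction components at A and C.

Moments about A: C_y·369 − 740·501 = 0 → C_y = 370740/369 = 1004.72 ≈ 1005 N.
ΣF_y = 0: A_y + 1004.72 − 740 = 0 → A_y = -264.7 N.
ΣF_x = 0: no horizontal applied forces, so A_x = 0.

A_x = 0, A_y = -264.7 N, C_y = 1005 N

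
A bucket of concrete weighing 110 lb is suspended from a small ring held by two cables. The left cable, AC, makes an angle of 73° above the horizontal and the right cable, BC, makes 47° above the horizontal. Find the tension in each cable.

T_AC = 86.63 lb, T_BC = 37.14 lb

ΣF_x = 0: −T_AC·cos73° + T_BC·cos47° = 0 → T_BC = 0.428699·T_AC.
ΣF_y = 0: T_AC·sin73° + T_BC·sin47° = 110.
Substitute: T_AC·(0.956305 + 0.428699·0.731354) = 110 → T_AC = 86.6254 ≈ 86.63 lb.
Then T_BC = 0.428699 × 86.6254 = 37.14 lb.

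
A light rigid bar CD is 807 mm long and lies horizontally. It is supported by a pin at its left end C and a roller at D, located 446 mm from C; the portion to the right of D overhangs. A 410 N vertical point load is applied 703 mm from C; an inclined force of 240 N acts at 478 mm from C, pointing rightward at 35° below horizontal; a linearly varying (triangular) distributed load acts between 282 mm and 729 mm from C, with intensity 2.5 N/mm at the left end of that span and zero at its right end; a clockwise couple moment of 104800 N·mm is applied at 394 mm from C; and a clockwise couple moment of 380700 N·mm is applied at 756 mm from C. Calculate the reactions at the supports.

Resultant of the triangular load: ½ × 2.5 × 447 = 558.75 N, acting at 431 mm from C (one-third of the span from the peak).
Taking moments about C: D_y·446 − 410·703 − 240·sin35°·478 − (½·2.5·447)·431 − 104800 − 380700 = 0 → D_y = 1080350/446 = 2422.31 ≈ 2422 N.
ΣF_y = 0: C_y + 2422.31 − 410 − 240·sin35° − ½·2.5·447 = 0 → C_y = -1316 N.
ΣF_x = 0: C_x + 240·cos35° = 0 → C_x = -196.6 N.

C_x = -196.6 N, C_y = -1316 N, D_y = 2422 N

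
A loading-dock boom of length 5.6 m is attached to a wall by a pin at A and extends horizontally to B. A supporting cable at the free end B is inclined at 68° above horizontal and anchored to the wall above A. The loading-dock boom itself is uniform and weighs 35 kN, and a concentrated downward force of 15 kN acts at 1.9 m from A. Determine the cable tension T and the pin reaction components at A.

ΣM about A: T·sin68°·5.6 − 35·2.8 − 15·1.9 = 0 → T = 126.5/(5.6·0.927184) = 24.3633 ≈ 24.36 kN.
ΣF_x = 0: A_x − T·cos68° = 0 → A_x = 24.3633 × 0.374607 = 9.127 kN.
ΣF_y = 0: A_y + T·sin68° − 35 − 15 = 0 → A_y = 50 − 24.3633 × 0.927184 = 27.41 kN.

T = 24.36 kN, A_x = 9.127 kN, A_y = 27.41 kN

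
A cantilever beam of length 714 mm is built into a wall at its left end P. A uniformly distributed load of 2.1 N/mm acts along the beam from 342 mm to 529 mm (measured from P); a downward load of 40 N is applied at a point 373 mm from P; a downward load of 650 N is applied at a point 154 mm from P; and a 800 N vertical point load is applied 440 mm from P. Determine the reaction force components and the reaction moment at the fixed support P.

Resultant of the distributed load: 2.1 × 187 = 392.7 N at 435.5 mm from P.
ΣF_x = 0: P_x = 0.
ΣF_y = 0: P_y − 2.1·187 − 40 − 650 − 800 = 0 → P_y = 1883 N.
ΣM about P: M_P − (2.1·187)·435.5 − 40·373 − 650·154 − 800·440 = 0 → M_P = 638000 N·mm.

P_x = 0, P_y = 1883 N, M_P = 638000 N·mm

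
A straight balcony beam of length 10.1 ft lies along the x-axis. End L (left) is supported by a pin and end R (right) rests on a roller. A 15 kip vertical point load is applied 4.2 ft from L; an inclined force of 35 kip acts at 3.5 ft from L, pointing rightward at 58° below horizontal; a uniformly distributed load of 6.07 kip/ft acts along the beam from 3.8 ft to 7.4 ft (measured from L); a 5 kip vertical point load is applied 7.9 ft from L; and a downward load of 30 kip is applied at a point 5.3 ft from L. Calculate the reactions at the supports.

L_x = -18.55 kip, L_y = 53.24 kip, R_y = 48.29 kip

Resultant of the distributed load: 6.07 × 3.6 = 21.852 kip at 5.6 ft from L.
Moments about L: R_y·10.1 − 15·4.2 − 35·sin58°·3.5 − (6.07·3.6)·5.6 − 5·7.9 − 30·5.3 = 0 → R_y = 487.757/10.1 = 48.2928 ≈ 48.29 kip.
ΣF_y = 0: L_y + 48.2928 − 15 − 35·sin58° − 6.07·3.6 − 5 − 30 = 0 → L_y = 53.24 kip.
ΣF_x = 0: L_x + 35·cos58° = 0 → L_x = -18.55 kip.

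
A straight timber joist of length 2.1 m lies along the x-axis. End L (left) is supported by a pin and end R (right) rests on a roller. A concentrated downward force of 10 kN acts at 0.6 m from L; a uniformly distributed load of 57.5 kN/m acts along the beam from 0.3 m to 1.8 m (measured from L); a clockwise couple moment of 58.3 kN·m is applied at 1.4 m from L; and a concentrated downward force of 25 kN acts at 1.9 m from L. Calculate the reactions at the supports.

L_x = 0, L_y = 24.89 kN, R_y = 96.36 kN

Resultant of the distributed load: 57.5 × 1.5 = 86.25 kN at 1.05 m from L.
ΣM about L: R_y·2.1 − 10·0.6 − (57.5·1.5)·1.05 − 58.3 − 25·1.9 = 0 → R_y = 202.3625/2.1 = 96.3631 ≈ 96.36 kN.
ΣF_y = 0: L_y + 96.3631 − 10 − 57.5·1.5 − 25 = 0 → L_y = 24.89 kN.
ΣF_x = 0: no horizontal applied forces, so L_x = 0.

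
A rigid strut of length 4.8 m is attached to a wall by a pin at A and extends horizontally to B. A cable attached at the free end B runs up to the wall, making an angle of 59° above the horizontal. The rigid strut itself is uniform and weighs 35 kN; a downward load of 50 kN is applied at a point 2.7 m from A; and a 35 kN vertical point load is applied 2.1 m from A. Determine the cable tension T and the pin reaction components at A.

ΣM about A: T·sin59°·4.8 − 35·2.4 − 50·2.7 − 35·2.1 = 0 → T = 292.5/(4.8·0.857167) = 71.0917 ≈ 71.09 kN.
ΣF_x = 0: A_x − T·cos59° = 0 → A_x = 71.0917 × 0.515038 = 36.61 kN.
ΣF_y = 0: A_y + T·sin59° − 35 − 50 − 35 = 0 → A_y = 120 − 71.0917 × 0.857167 = 59.06 kN.

T = 71.09 kN, A_x = 36.61 kN, A_y = 59.06 kN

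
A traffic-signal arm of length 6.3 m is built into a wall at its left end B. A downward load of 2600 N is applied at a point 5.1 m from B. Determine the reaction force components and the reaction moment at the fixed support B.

B_x = 0, B_y = 2600 N, M_B = 13260 N·m

ΣF_x = 0: B_x = 0.
ΣF_y = 0: B_y − 2600 = 0 → B_y = 2600 N.
ΣM about B: M_B − 2600·5.1 = 0 → M_B = 13260 N·m.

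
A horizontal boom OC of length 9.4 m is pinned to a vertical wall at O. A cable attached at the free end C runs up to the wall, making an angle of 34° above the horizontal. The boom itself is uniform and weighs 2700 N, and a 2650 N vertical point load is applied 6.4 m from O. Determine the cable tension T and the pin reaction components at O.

ΣM about O: T·sin34°·9.4 − 2700·4.7 − 2650·6.4 = 0 → T = 29650/(9.4·0.559193) = 5640.73 ≈ 5641 N.
ΣF_x = 0: O_x − T·cos34° = 0 → O_x = 5640.73 × 0.829038 = 4676 N.
ΣF_y = 0: O_y + T·sin34° − 2700 − 2650 = 0 → O_y = 5350 − 5640.73 × 0.559193 = 2196 N.

T = 5641 N, O_x = 4676 N, O_y = 2196 N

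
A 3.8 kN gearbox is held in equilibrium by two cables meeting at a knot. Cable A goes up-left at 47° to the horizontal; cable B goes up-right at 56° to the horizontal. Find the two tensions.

ΣF_x = 0: −T_A·cos47° + T_B·cos56° = 0 → T_B = 1.21961·T_A.
ΣF_y = 0: T_A·sin47° + T_B·sin56° = 3.8.
Substitute: T_A·(0.731354 + 1.21961·0.829038) = 3.8 → T_A = 2.18083 ≈ 2.181 kN.
Then T_B = 1.21961 × 2.18083 = 2.660 kN.

T_A = 2.181 kN, T_B = 2.660 kN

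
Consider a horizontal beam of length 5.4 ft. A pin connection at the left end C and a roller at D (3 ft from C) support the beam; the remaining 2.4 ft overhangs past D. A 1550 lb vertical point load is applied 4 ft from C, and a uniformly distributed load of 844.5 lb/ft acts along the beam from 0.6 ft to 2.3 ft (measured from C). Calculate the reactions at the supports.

C_x = 0, C_y = 225.1 lb, D_y = 2761 lb

Resultant of the distributed load: 844.5 × 1.7 = 1435.65 lb at 1.45 ft from C.
Moments about C: D_y·3 − 1550·4 − (844.5·1.7)·1.45 = 0 → D_y = 8281.6925/3 = 2760.56 ≈ 2761 lb.
ΣF_y = 0: C_y + 2760.56 − 1550 − 844.5·1.7 = 0 → C_y = 225.1 lb.
ΣF_x = 0: no horizontal applied forces, so C_x = 0.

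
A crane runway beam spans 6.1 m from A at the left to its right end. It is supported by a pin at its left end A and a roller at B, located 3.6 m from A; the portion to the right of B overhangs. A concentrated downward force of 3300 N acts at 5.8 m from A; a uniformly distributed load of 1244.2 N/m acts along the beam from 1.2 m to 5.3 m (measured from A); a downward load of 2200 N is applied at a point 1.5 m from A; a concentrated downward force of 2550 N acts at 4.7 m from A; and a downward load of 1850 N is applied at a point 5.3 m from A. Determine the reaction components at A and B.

Resultant of the distributed load: 1244.2 × 4.1 = 5101.22 N at 3.25 m from A.
Moments about A: B_y·3.6 − 3300·5.8 − (1244.2·4.1)·3.25 − 2200·1.5 − 2550·4.7 − 1850·5.3 = 0 → B_y = 60808.965/3.6 = 16891.4 ≈ 16890 N.
ΣF_y = 0: A_y + 16891.4 − 3300 − 1244.2·4.1 − 2200 − 2550 − 1850 = 0 → A_y = -1890 N.
ΣF_x = 0: no horizontal applied forces, so A_x = 0.

A_x = 0, A_y = -1890 N, B_y = 16890 N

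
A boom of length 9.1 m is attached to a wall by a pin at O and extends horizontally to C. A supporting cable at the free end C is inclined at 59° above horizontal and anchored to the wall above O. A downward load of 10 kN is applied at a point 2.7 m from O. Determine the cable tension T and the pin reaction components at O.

T = 3.461 kN, O_x = 1.783 kN, O_y = 7.033 kN

ΣM about O: T·sin59°·9.1 − 10·2.7 = 0 → T = 27/(9.1·0.857167) = 3.46144 ≈ 3.461 kN.
ΣF_x = 0: O_x − T·cos59° = 0 → O_x = 3.46144 × 0.515038 = 1.783 kN.
ΣF_y = 0: O_y + T·sin59° − 10 = 0 → O_y = 10 − 3.46144 × 0.857167 = 7.033 kN.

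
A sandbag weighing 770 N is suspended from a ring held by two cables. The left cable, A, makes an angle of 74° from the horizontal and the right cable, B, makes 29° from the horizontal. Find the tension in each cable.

ΣF_x = 0: −T_A·cos74° + T_B·cos29° = 0 → T_B = 0.315151·T_A.
ΣF_y = 0: T_A·sin74° + T_B·sin29° = 770.
Substitute: T_A·(0.961262 + 0.315151·0.48481) = 770 → T_A = 691.172 ≈ 691.2 N.
Then T_B = 0.315151 × 691.172 = 217.8 N.

T_A = 691.2 N, T_B = 217.8 N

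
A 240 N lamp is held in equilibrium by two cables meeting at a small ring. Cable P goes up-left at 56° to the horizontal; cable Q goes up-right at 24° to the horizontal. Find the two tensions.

ΣF_x = 0: −T_P·cos56° + T_Q·cos24° = 0 → T_Q = 0.612113·T_P.
ΣF_y = 0: T_P·sin56° + T_Q·sin24° = 240.
Substitute: T_P·(0.829038 + 0.612113·0.406737) = 240 → T_P = 222.633 ≈ 222.6 N.
Then T_Q = 0.612113 × 222.633 = 136.3 N.

T_P = 222.6 N, T_Q = 136.3 N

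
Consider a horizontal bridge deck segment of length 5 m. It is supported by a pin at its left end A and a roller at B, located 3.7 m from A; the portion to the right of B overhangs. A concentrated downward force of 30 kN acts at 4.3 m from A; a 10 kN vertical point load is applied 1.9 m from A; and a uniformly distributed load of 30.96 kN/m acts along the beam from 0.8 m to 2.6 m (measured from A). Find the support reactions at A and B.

Resultant of the distributed load: 30.96 × 1.8 = 55.728 kN at 1.7 m from A.
Moments about A: B_y·3.7 − 30·4.3 − 10·1.9 − (30.96·1.8)·1.7 = 0 → B_y = 242.7376/3.7 = 65.6048 ≈ 65.60 kN.
ΣF_y = 0: A_y + 65.6048 − 30 − 10 − 30.96·1.8 = 0 → A_y = 30.12 kN.
ΣF_x = 0: no horizontal applied forces, so A_x = 0.

A_x = 0, A_y = 30.12 kN, B_y = 65.60 kN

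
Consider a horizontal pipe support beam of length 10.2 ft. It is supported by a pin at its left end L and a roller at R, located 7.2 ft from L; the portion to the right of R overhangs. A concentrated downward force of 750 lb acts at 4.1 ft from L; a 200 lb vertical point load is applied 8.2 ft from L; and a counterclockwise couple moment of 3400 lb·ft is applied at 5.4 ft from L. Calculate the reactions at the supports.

L_x = 0, L_y = 767.4 lb, R_y = 182.6 lb

Taking moments about L: R_y·7.2 − 750·4.1 − 200·8.2 + 3400 = 0 → R_y = 1315/7.2 = 182.639 ≈ 182.6 lb.
ΣF_y = 0: L_y + 182.639 − 750 − 200 = 0 → L_y = 767.4 lb.
ΣF_x = 0: no horizontal applied forces, so L_x = 0.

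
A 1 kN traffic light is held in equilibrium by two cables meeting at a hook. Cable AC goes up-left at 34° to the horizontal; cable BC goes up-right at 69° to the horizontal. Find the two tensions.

T_AC = 0.3678 kN, T_BC = 0.8508 kN

ΣF_x = 0: −T_AC·cos34° + T_BC·cos69° = 0 → T_BC = 2.31337·T_AC.
ΣF_y = 0: T_AC·sin34° + T_BC·sin69° = 1.
Substitute: T_AC·(0.559193 + 2.31337·0.93358) = 1 → T_AC = 0.367795 ≈ 0.3678 kN.
Then T_BC = 2.31337 × 0.367795 = 0.8508 kN.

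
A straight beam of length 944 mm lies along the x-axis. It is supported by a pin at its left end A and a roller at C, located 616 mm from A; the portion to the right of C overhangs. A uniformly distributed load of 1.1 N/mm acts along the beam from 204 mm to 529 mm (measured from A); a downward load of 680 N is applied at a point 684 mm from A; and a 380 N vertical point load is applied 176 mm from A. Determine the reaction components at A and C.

A_x = 0, A_y = 341.2 N, C_y = 1076 N

Resultant of the distributed load: 1.1 × 325 = 357.5 N at 366.5 mm from A.
Taking moments about A: C_y·616 − (1.1·325)·366.5 − 680·684 − 380·176 = 0 → C_y = 663023.75/616 = 1076.34 ≈ 1076 N.
ΣF_y = 0: A_y + 1076.34 − 1.1·325 − 680 − 380 = 0 → A_y = 341.2 N.
ΣF_x = 0: no horizontal applied forces, so A_x = 0.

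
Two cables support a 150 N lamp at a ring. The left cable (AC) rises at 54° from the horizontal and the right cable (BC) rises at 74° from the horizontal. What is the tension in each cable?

ΣF_x = 0: −T_AC·cos54° + T_BC·cos74° = 0 → T_BC = 2.13246·T_AC.
ΣF_y = 0: T_AC·sin54° + T_BC·sin74° = 150.
Substitute: T_AC·(0.809017 + 2.13246·0.961262) = 150 → T_AC = 52.4683 ≈ 52.47 N.
Then T_BC = 2.13246 × 52.4683 = 111.9 N.

T_AC = 52.47 N, T_BC = 111.9 N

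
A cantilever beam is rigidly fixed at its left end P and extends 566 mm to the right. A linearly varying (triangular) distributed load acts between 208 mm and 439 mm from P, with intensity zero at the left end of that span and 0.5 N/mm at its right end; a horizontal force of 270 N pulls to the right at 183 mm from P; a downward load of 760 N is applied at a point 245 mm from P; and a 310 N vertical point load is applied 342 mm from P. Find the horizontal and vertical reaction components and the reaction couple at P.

P_x = -270.0 N, P_y = 1128 N, M_P = 313100 N·mm

Resultant of the triangular load: ½ × 0.5 × 231 = 57.75 N, acting at 362 mm from P (one-third of the span from the peak).
ΣF_x = 0: P_x + 270 = 0 → P_x = -270.0 N.
ΣF_y = 0: P_y − ½·0.5·231 − 760 − 310 = 0 → P_y = 1128 N.
ΣM about P: M_P − (½·0.5·231)·362 − 760·245 − 310·342 = 0 → M_P = 313100 N·mm.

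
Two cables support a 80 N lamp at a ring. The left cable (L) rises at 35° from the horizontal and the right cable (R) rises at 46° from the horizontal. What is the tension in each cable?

ΣF_x = 0: −T_L·cos35° + T_R·cos46° = 0 → T_R = 1.17922·T_L.
ΣF_y = 0: T_L·sin35° + T_R·sin46° = 80.
Substitute: T_L·(0.573576 + 1.17922·0.71934) = 80 → T_L = 56.2653 ≈ 56.27 N.
Then T_R = 1.17922 × 56.2653 = 66.35 N.

T_L = 56.27 N, T_R = 66.35 N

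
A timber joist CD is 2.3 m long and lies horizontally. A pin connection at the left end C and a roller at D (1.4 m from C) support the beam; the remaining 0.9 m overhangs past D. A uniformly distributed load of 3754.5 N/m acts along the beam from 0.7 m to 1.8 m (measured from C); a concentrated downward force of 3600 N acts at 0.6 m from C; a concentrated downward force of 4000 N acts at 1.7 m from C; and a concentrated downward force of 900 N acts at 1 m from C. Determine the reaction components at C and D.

Resultant of the distributed load: 3754.5 × 1.1 = 4129.95 N at 1.25 m from C.
ΣM about C: D_y·1.4 − (3754.5·1.1)·1.25 − 3600·0.6 − 4000·1.7 − 900·1 = 0 → D_y = 15022.4375/1.4 = 10730.3 ≈ 10730 N.
ΣF_y = 0: C_y + 10730.3 − 3754.5·1.1 − 3600 − 4000 − 900 = 0 → C_y = 1900 N.
ΣF_x = 0: no horizontal applied forces, so C_x = 0.

C_x = 0, C_y = 1900 N, D_y = 10730 N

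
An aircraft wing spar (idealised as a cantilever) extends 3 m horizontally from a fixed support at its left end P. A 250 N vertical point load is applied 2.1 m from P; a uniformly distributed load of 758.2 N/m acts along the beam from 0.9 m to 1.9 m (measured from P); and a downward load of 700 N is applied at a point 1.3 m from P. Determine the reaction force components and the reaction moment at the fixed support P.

Resultant of the distributed load: 758.2 × 1 = 758.2 N at 1.4 m from P.
ΣF_x = 0: P_x = 0.
ΣF_y = 0: P_y − 250 − 758.2·1 − 700 = 0 → P_y = 1708 N.
ΣM about P: M_P − 250·2.1 − (758.2·1)·1.4 − 700·1.3 = 0 → M_P = 2496 N·m.

P_x = 0, P_y = 1708 N, M_P = 2496 N·m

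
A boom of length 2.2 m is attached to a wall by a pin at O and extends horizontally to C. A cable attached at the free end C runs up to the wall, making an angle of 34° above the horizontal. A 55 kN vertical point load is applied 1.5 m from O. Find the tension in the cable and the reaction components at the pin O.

T = 67.06 kN, O_x = 55.60 kN, O_y = 17.50 kN

ΣM about O: T·sin34°·2.2 − 55·1.5 = 0 → T = 82.5/(2.2·0.559193) = 67.0609 ≈ 67.06 kN.
ΣF_x = 0: O_x − T·cos34° = 0 → O_x = 67.0609 × 0.829038 = 55.60 kN.
ΣF_y = 0: O_y + T·sin34° − 55 = 0 → O_y = 55 − 67.0609 × 0.559193 = 17.50 kN.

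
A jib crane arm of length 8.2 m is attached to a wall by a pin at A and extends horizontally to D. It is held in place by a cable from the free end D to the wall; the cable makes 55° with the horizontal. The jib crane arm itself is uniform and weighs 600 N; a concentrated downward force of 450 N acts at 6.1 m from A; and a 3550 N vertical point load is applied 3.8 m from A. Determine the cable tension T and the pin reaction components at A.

ΣM about A: T·sin55°·8.2 − 600·4.1 − 450·6.1 − 3550·3.8 = 0 → T = 18695/(8.2·0.819152) = 2783.22 ≈ 2783 N.
ΣF_x = 0: A_x − T·cos55° = 0 → A_x = 2783.22 × 0.573576 = 1596 N.
ΣF_y = 0: A_y + T·sin55° − 600 − 450 − 3550 = 0 → A_y = 4600 − 2783.22 × 0.819152 = 2320 N.

T = 2783 N, A_x = 1596 N, A_y = 2320 N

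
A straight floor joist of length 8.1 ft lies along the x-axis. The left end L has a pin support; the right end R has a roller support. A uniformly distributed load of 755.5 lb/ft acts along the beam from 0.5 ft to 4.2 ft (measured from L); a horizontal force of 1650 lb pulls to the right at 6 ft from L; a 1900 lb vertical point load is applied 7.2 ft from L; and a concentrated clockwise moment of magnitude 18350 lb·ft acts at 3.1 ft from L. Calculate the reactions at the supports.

L_x = -1650 lb, L_y = -69.97 lb, R_y = 4765 lb

Resultant of the distributed load: 755.5 × 3.7 = 2795.35 lb at 2.35 ft from L.
Moments about L: R_y·8.1 − (755.5·3.7)·2.35 − 1900·7.2 − 18350 = 0 → R_y = 38599.0725/8.1 = 4765.32 ≈ 4765 lb.
ΣF_y = 0: L_y + 4765.32 − 755.5·3.7 − 1900 = 0 → L_y = -69.97 lb.
ΣF_x = 0: L_x + 1650 = 0 → L_x = -1650 lb.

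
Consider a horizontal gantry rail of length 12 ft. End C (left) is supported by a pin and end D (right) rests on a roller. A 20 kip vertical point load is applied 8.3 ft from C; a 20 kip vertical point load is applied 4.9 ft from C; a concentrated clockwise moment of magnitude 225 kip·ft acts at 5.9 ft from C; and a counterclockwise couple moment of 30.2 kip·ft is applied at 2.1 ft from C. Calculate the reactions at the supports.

Taking moments about C: D_y·12 − 20·8.3 − 20·4.9 − 225 + 30.2 = 0 → D_y = 458.8/12 = 38.2333 ≈ 38.23 kip.
ΣF_y = 0: C_y + 38.2333 − 20 − 20 = 0 → C_y = 1.767 kip.
ΣF_x = 0: no horizontal applied forces, so C_x = 0.

C_x = 0, C_y = 1.767 kip, D_y = 38.23 kip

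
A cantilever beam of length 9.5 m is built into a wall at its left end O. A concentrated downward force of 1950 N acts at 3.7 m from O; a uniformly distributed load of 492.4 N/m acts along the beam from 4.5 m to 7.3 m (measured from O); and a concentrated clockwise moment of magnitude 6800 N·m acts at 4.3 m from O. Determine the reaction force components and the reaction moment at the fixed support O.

Resultant of the distributed load: 492.4 × 2.8 = 1378.72 N at 5.9 m from O.
ΣF_x = 0: O_x = 0.
ΣF_y = 0: O_y − 1950 − 492.4·2.8 = 0 → O_y = 3329 N.
ΣM about O: M_O − 1950·3.7 − (492.4·2.8)·5.9 − 6800 = 0 → M_O = 22150 N·m.

O_x = 0, O_y = 3329 N, M_O = 22150 N·m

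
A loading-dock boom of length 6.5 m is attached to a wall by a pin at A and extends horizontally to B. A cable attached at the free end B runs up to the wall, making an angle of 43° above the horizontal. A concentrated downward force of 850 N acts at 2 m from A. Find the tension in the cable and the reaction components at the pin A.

T = 383.5 N, A_x = 280.5 N, A_y = 588.5 N

ΣM about A: T·sin43°·6.5 − 850·2 = 0 → T = 1700/(6.5·0.681998) = 383.489 ≈ 383.5 N.
ΣF_x = 0: A_x − T·cos43° = 0 → A_x = 383.489 × 0.731354 = 280.5 N.
ΣF_y = 0: A_y + T·sin43° − 850 = 0 → A_y = 850 − 383.489 × 0.681998 = 588.5 N.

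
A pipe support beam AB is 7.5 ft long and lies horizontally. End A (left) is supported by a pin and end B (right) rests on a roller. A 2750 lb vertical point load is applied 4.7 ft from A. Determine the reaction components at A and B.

A_x = 0, A_y = 1027 lb, B_y = 1723 lb

ΣM about A: B_y·7.5 − 2750·4.7 = 0 → B_y = 12925/7.5 = 1723.33 ≈ 1723 lb.
ΣF_y = 0: A_y + 1723.33 − 2750 = 0 → A_y = 1027 lb.
ΣF_x = 0: no horizontal applied forces, so A_x = 0.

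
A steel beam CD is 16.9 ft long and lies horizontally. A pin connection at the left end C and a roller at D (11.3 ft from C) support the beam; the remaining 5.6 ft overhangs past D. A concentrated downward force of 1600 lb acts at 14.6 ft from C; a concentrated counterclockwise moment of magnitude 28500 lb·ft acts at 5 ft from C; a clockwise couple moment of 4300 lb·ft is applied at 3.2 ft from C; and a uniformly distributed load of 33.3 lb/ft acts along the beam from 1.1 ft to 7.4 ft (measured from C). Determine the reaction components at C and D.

C_x = 0, C_y = 1805 lb, D_y = 4.567 lb

Resultant of the distributed load: 33.3 × 6.3 = 209.79 lb at 4.25 ft from C.
ΣM about C: D_y·11.3 − 1600·14.6 + 28500 − 4300 − (33.3·6.3)·4.25 = 0 → D_y = 51.6075/11.3 = 4.56704 ≈ 4.567 lb.
ΣF_y = 0: C_y + 4.56704 − 1600 − 33.3·6.3 = 0 → C_y = 1805 lb.
ΣF_x = 0: no horizontal applied forces, so C_x = 0.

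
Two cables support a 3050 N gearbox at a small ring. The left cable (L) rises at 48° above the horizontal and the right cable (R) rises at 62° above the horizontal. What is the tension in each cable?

ΣF_x = 0: −T_L·cos48° + T_R·cos62° = 0 → T_R = 1.42528·T_L.
ΣF_y = 0: T_L·sin48° + T_R·sin62° = 3050.
Substitute: T_L·(0.743145 + 1.42528·0.882948) = 3050 → T_L = 1523.79 ≈ 1524 N.
Then T_R = 1.42528 × 1523.79 = 2172 N.

T_L = 1524 N, T_R = 2172 N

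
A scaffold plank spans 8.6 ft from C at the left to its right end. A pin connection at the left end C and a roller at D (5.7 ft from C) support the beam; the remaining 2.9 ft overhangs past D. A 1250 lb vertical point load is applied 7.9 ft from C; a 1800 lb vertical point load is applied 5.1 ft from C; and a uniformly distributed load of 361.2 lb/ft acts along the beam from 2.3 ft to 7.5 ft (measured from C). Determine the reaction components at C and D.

C_x = 0, C_y = -29.37 lb, D_y = 4958 lb

Resultant of the distributed load: 361.2 × 5.2 = 1878.24 lb at 4.9 ft from C.
Moments about C: D_y·5.7 − 1250·7.9 − 1800·5.1 − (361.2·5.2)·4.9 = 0 → D_y = 28258.376/5.7 = 4957.61 ≈ 4958 lb.
ΣF_y = 0: C_y + 4957.61 − 1250 − 1800 − 361.2·5.2 = 0 → C_y = -29.37 lb.
ΣF_x = 0: no horizontal applied forces, so C_x = 0.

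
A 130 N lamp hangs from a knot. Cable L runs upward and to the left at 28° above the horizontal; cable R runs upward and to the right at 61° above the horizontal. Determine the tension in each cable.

T_L = 63.03 N, T_R = 114.8 N

ΣF_x = 0: −T_L·cos28° + T_R·cos61° = 0 → T_R = 1.82123·T_L.
ΣF_y = 0: T_L·sin28° + T_R·sin61° = 130.
Substitute: T_L·(0.469472 + 1.82123·0.87462) = 130 → T_L = 63.0347 ≈ 63.03 N.
Then T_R = 1.82123 × 63.0347 = 114.8 N.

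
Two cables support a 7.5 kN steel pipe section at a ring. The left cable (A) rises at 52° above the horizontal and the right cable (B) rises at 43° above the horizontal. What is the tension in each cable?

T_A = 5.506 kN, T_B = 4.635 kN

ΣF_x = 0: −T_A·cos52° + T_B·cos43° = 0 → T_B = 0.841811·T_A.
ΣF_y = 0: T_A·sin52° + T_B·sin43° = 7.5.
Substitute: T_A·(0.788011 + 0.841811·0.681998) = 7.5 → T_A = 5.5061 ≈ 5.506 kN.
Then T_B = 0.841811 × 5.5061 = 4.635 kN.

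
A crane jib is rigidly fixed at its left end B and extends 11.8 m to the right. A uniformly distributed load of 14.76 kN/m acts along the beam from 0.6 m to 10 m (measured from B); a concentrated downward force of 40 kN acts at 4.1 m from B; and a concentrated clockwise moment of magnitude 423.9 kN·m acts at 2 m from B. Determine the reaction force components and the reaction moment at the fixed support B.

B_x = 0, B_y = 178.7 kN, M_B = 1323 kN·m

Resultant of the distributed load: 14.76 × 9.4 = 138.744 kN at 5.3 m from B.
ΣF_x = 0: B_x = 0.
ΣF_y = 0: B_y − 14.76·9.4 − 40 = 0 → B_y = 178.7 kN.
ΣM about B: M_B − (14.76·9.4)·5.3 − 40·4.1 − 423.9 = 0 → M_B = 1323 kN·m.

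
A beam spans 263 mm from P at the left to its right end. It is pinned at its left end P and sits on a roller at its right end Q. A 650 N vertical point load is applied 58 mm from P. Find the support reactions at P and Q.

ΣM about P: Q_y·263 − 650·58 = 0 → Q_y = 37700/263 = 143.346 ≈ 143.3 N.
ΣF_y = 0: P_y + 143.346 − 650 = 0 → P_y = 506.7 N.
ΣF_x = 0: no horizontal applied forces, so P_x = 0.

P_x = 0, P_y = 506.7 N, Q_y = 143.3 N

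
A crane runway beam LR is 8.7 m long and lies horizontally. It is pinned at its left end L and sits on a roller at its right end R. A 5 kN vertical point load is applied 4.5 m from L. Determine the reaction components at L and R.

Moments about L: R_y·8.7 − 5·4.5 = 0 → R_y = 22.5/8.7 = 2.58621 ≈ 2.586 kN.
ΣF_y = 0: L_y + 2.58621 − 5 = 0 → L_y = 2.414 kN.
ΣF_x = 0: no horizontal applied forces, so L_x = 0.

L_x = 0, L_y = 2.414 kN, R_y = 2.586 kN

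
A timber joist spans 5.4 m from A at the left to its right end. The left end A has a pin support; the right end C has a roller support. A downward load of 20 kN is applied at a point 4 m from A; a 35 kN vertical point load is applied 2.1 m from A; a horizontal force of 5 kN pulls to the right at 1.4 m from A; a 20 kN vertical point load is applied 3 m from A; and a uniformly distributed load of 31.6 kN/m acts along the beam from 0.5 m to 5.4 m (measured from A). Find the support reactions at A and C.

Resultant of the distributed load: 31.6 × 4.9 = 154.84 kN at 2.95 m from A.
ΣM about A: C_y·5.4 − 20·4 − 35·2.1 − 20·3 − (31.6·4.9)·2.95 = 0 → C_y = 670.278/5.4 = 124.126 ≈ 124.1 kN.
ΣF_y = 0: A_y + 124.126 − 20 − 35 − 20 − 31.6·4.9 = 0 → A_y = 105.7 kN.
ΣF_x = 0: A_x + 5 = 0 → A_x = -5.000 kN.

A_x = -5.000 kN, A_y = 105.7 kN, C_y = 124.1 kN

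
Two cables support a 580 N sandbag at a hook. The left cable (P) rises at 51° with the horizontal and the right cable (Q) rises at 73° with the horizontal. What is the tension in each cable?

T_P = 204.5 N, T_Q = 440.3 N

ΣF_x = 0: −T_P·cos51° + T_Q·cos73° = 0 → T_Q = 2.15247·T_P.
ΣF_y = 0: T_P·sin51° + T_Q·sin73° = 580.
Substitute: T_P·(0.777146 + 2.15247·0.956305) = 580 → T_P = 204.545 ≈ 204.5 N.
Then T_Q = 2.15247 × 204.545 = 440.3 N.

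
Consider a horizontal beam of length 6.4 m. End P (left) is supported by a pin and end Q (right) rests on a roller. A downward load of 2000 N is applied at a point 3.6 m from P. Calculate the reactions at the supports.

P_x = 0, P_y = 875.0 N, Q_y = 1125 N

Moments about P: Q_y·6.4 − 2000·3.6 = 0 → Q_y = 7200/6.4 = 1125 N.
ΣF_y = 0: P_y + 1125 − 2000 = 0 → P_y = 875.0 N.
ΣF_x = 0: no horizontal applied forces, so P_x = 0.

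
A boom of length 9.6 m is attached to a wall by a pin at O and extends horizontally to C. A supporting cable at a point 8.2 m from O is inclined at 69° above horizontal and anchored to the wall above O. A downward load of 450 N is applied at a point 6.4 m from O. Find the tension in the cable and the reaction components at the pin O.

ΣM about O: T·sin69°·8.2 − 450·6.4 = 0 → T = 2880/(8.2·0.93358) = 376.207 ≈ 376.2 N.
ΣF_x = 0: O_x − T·cos69° = 0 → O_x = 376.207 × 0.358368 = 134.8 N.
ΣF_y = 0: O_y + T·sin69° − 450 = 0 → O_y = 450 − 376.207 × 0.93358 = 98.78 N.

T = 376.2 N, O_x = 134.8 N, O_y = 98.78 N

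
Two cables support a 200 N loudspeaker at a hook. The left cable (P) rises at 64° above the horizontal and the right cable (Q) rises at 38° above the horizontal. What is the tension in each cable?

ΣF_x = 0: −T_P·cos64° + T_Q·cos38° = 0 → T_Q = 0.556301·T_P.
ΣF_y = 0: T_P·sin64° + T_Q·sin38° = 200.
Substitute: T_P·(0.898794 + 0.556301·0.615661) = 200 → T_P = 161.123 ≈ 161.1 N.
Then T_Q = 0.556301 × 161.123 = 89.63 N.

T_P = 161.1 N, T_Q = 89.63 N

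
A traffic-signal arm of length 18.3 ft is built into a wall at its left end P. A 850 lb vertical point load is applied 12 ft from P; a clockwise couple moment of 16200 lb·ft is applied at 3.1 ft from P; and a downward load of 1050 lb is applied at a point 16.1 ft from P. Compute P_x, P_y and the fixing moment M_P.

ΣF_x = 0: P_x = 0.
ΣF_y = 0: P_y − 850 − 1050 = 0 → P_y = 1900 lb.
ΣM about P: M_P − 850·12 − 16200 − 1050·16.1 = 0 → M_P = 43300 lb·ft.

P_x = 0, P_y = 1900 lb, M_P = 43300 lb·ft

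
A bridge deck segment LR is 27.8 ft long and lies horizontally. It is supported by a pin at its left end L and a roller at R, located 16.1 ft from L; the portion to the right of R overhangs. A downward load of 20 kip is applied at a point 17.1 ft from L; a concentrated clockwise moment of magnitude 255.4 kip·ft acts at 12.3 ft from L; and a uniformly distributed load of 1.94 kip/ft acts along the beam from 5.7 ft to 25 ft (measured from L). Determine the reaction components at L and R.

L_x = 0, L_y = -15.36 kip, R_y = 72.80 kip

Resultant of the distributed load: 1.94 × 19.3 = 37.442 kip at 15.35 ft from L.
Taking moments about L: R_y·16.1 − 20·17.1 − 255.4 − (1.94·19.3)·15.35 = 0 → R_y = 1172.1347/16.1 = 72.8034 ≈ 72.80 kip.
ΣF_y = 0: L_y + 72.8034 − 20 − 1.94·19.3 = 0 → L_y = -15.36 kip.
ΣF_x = 0: no horizontal applied forces, so L_x = 0.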